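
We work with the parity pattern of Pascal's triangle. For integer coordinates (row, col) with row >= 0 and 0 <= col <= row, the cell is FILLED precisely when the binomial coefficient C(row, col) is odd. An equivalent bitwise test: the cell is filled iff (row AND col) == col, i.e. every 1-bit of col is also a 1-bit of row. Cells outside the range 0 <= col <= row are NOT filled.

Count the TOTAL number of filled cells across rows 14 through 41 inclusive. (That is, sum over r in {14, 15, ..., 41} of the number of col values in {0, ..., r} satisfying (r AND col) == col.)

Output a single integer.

r14=1110 pc3: +8 =8
r15=1111 pc4: +16 =24
r16=10000 pc1: +2 =26
r17=10001 pc2: +4 =30
r18=10010 pc2: +4 =34
r19=10011 pc3: +8 =42
r20=10100 pc2: +4 =46
r21=10101 pc3: +8 =54
r22=10110 pc3: +8 =62
r23=10111 pc4: +16 =78
r24=11000 pc2: +4 =82
r25=11001 pc3: +8 =90
r26=11010 pc3: +8 =98
r27=11011 pc4: +16 =114
r28=11100 pc3: +8 =122
r29=11101 pc4: +16 =138
r30=11110 pc4: +16 =154
r31=11111 pc5: +32 =186
r32=100000 pc1: +2 =188
r33=100001 pc2: +4 =192
r34=100010 pc2: +4 =196
r35=100011 pc3: +8 =204
r36=100100 pc2: +4 =208
r37=100101 pc3: +8 =216
r38=100110 pc3: +8 =224
r39=100111 pc4: +16 =240
r40=101000 pc2: +4 =244
r41=101001 pc3: +8 =252

Answer: 252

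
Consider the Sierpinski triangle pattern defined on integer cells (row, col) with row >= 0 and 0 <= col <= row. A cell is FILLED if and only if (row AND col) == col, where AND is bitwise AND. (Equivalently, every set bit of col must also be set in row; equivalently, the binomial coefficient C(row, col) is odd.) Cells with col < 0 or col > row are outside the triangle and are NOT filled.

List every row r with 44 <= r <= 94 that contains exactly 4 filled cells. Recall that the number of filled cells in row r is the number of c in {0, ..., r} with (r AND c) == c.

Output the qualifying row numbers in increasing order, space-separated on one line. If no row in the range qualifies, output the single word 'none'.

Answer: 48 65 66 68 72 80

Derivation:
Row r has 2^popcount(r) filled cells, so we need popcount(r) = log2(4) = 2.
Scan r = 44..94 and keep those with exactly 2 one-bits:
r=44=101100 popcount=3 -> skip
r=45=101101 popcount=4 -> skip
r=46=101110 popcount=4 -> skip
r=47=101111 popcount=5 -> skip
r=48=110000 popcount=2 -> KEEP
r=49=110001 popcount=3 -> skip
r=50=110010 popcount=3 -> skip
r=51=110011 popcount=4 -> skip
r=52=110100 popcount=3 -> skip
r=53=110101 popcount=4 -> skip
r=54=110110 popcount=4 -> skip
r=55=110111 popcount=5 -> skip
r=56=111000 popcount=3 -> skip
r=57=111001 popcount=4 -> skip
r=58=111010 popcount=4 -> skip
r=59=111011 popcount=5 -> skip
r=60=111100 popcount=4 -> skip
r=61=111101 popcount=5 -> skip
r=62=111110 popcount=5 -> skip
r=63=111111 popcount=6 -> skip
r=64=1000000 popcount=1 -> skip
r=65=1000001 popcount=2 -> KEEP
r=66=1000010 popcount=2 -> KEEP
r=67=1000011 popcount=3 -> skip
r=68=1000100 popcount=2 -> KEEP
r=69=1000101 popcount=3 -> skip
r=70=1000110 popcount=3 -> skip
r=71=1000111 popcount=4 -> skip
r=72=1001000 popcount=2 -> KEEP
r=73=1001001 popcount=3 -> skip
r=74=1001010 popcount=3 -> skip
r=75=1001011 popcount=4 -> skip
r=76=1001100 popcount=3 -> skip
r=77=1001101 popcount=4 -> skip
r=78=1001110 popcount=4 -> skip
r=79=1001111 popcount=5 -> skip
r=80=1010000 popcount=2 -> KEEP
r=81=1010001 popcount=3 -> skip
r=82=1010010 popcount=3 -> skip
r=83=1010011 popcount=4 -> skip
r=84=1010100 popcount=3 -> skip
r=85=1010101 popcount=4 -> skip
r=86=1010110 popcount=4 -> skip
r=87=1010111 popcount=5 -> skip
r=88=1011000 popcount=3 -> skip
r=89=1011001 popcount=4 -> skip
r=90=1011010 popcount=4 -> skip
r=91=1011011 popcount=5 -> skip
r=92=1011100 popcount=4 -> skip
r=93=1011101 popcount=5 -> skip
r=94=1011110 popcount=5 -> skip
Kept rows: 48 65 66 68 72 80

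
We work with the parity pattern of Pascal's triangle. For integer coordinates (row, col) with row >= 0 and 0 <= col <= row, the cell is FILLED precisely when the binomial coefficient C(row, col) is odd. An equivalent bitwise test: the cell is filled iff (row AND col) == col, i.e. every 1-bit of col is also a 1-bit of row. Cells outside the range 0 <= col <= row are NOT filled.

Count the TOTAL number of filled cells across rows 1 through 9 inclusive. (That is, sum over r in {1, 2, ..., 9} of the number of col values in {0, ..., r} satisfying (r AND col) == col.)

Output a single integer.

Answer: 32

Derivation:
r1=1 pc1: +2 =2
r2=10 pc1: +2 =4
r3=11 pc2: +4 =8
r4=100 pc1: +2 =10
r5=101 pc2: +4 =14
r6=110 pc2: +4 =18
r7=111 pc3: +8 =26
r8=1000 pc1: +2 =28
r9=1001 pc2: +4 =32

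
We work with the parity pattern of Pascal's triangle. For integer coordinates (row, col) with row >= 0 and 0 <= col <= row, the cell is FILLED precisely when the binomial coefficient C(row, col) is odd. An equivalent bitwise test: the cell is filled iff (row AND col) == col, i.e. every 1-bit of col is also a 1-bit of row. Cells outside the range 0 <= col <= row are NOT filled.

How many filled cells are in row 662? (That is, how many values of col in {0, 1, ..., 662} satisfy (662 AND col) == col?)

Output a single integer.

Answer: 32

Derivation:
662 in binary = 1010010110
popcount(662) = number of 1-bits in 1010010110 = 5
A col c satisfies (662 AND c) == c iff every set bit of c is also set in 662; each of the 5 set bits of 662 can independently be on or off in c.
count = 2^5 = 32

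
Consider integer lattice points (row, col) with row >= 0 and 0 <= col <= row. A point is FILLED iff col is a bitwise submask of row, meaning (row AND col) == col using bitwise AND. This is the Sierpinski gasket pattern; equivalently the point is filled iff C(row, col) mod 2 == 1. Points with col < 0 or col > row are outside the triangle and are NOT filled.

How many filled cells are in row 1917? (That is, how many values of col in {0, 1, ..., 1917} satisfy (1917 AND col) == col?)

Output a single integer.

Answer: 512

Derivation:
1917 in binary = 11101111101
popcount(1917) = number of 1-bits in 11101111101 = 9
A col c satisfies (1917 AND c) == c iff every set bit of c is also set in 1917; each of the 9 set bits of 1917 can independently be on or off in c.
count = 2^9 = 512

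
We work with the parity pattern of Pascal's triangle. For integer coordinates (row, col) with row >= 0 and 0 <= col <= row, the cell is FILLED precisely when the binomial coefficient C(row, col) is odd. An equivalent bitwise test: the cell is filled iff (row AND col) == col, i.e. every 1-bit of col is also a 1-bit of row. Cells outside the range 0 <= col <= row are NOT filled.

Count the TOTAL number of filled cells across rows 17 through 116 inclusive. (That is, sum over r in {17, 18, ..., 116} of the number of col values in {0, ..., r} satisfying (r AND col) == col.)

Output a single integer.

Answer: 1544

Derivation:
r17=10001 pc2: +4 =4
r18=10010 pc2: +4 =8
r19=10011 pc3: +8 =16
r20=10100 pc2: +4 =20
r21=10101 pc3: +8 =28
r22=10110 pc3: +8 =36
r23=10111 pc4: +16 =52
r24=11000 pc2: +4 =56
r25=11001 pc3: +8 =64
r26=11010 pc3: +8 =72
r27=11011 pc4: +16 =88
r28=11100 pc3: +8 =96
r29=11101 pc4: +16 =112
r30=11110 pc4: +16 =128
r31=11111 pc5: +32 =160
r32=100000 pc1: +2 =162
r33=100001 pc2: +4 =166
r34=100010 pc2: +4 =170
r35=100011 pc3: +8 =178
r36=100100 pc2: +4 =182
r37=100101 pc3: +8 =190
r38=100110 pc3: +8 =198
r39=100111 pc4: +16 =214
r40=101000 pc2: +4 =218
r41=101001 pc3: +8 =226
r42=101010 pc3: +8 =234
r43=101011 pc4: +16 =250
r44=101100 pc3: +8 =258
r45=101101 pc4: +16 =274
r46=101110 pc4: +16 =290
r47=101111 pc5: +32 =322
r48=110000 pc2: +4 =326
r49=110001 pc3: +8 =334
r50=110010 pc3: +8 =342
r51=110011 pc4: +16 =358
r52=110100 pc3: +8 =366
r53=110101 pc4: +16 =382
r54=110110 pc4: +16 =398
r55=110111 pc5: +32 =430
r56=111000 pc3: +8 =438
r57=111001 pc4: +16 =454
r58=111010 pc4: +16 =470
r59=111011 pc5: +32 =502
r60=111100 pc4: +16 =518
r61=111101 pc5: +32 =550
r62=111110 pc5: +32 =582
r63=111111 pc6: +64 =646
r64=1000000 pc1: +2 =648
r65=1000001 pc2: +4 =652
r66=1000010 pc2: +4 =656
r67=1000011 pc3: +8 =664
r68=1000100 pc2: +4 =668
r69=1000101 pc3: +8 =676
r70=1000110 pc3: +8 =684
r71=1000111 pc4: +16 =700
r72=1001000 pc2: +4 =704
r73=1001001 pc3: +8 =712
r74=1001010 pc3: +8 =720
r75=1001011 pc4: +16 =736
r76=1001100 pc3: +8 =744
r77=1001101 pc4: +16 =760
r78=1001110 pc4: +16 =776
r79=1001111 pc5: +32 =808
r80=1010000 pc2: +4 =812
r81=1010001 pc3: +8 =820
r82=1010010 pc3: +8 =828
r83=1010011 pc4: +16 =844
r84=1010100 pc3: +8 =852
r85=1010101 pc4: +16 =868
r86=1010110 pc4: +16 =884
r87=1010111 pc5: +32 =916
r88=1011000 pc3: +8 =924
r89=1011001 pc4: +16 =940
r90=1011010 pc4: +16 =956
r91=1011011 pc5: +32 =988
r92=1011100 pc4: +16 =1004
r93=1011101 pc5: +32 =1036
r94=1011110 pc5: +32 =1068
r95=1011111 pc6: +64 =1132
r96=1100000 pc2: +4 =1136
r97=1100001 pc3: +8 =1144
r98=1100010 pc3: +8 =1152
r99=1100011 pc4: +16 =1168
r100=1100100 pc3: +8 =1176
r101=1100101 pc4: +16 =1192
r102=1100110 pc4: +16 =1208
r103=1100111 pc5: +32 =1240
r104=1101000 pc3: +8 =1248
r105=1101001 pc4: +16 =1264
r106=1101010 pc4: +16 =1280
r107=1101011 pc5: +32 =1312
r108=1101100 pc4: +16 =1328
r109=1101101 pc5: +32 =1360
r110=1101110 pc5: +32 =1392
r111=1101111 pc6: +64 =1456
r112=1110000 pc3: +8 =1464
r113=1110001 pc4: +16 =1480
r114=1110010 pc4: +16 =1496
r115=1110011 pc5: +32 =1528
r116=1110100 pc4: +16 =1544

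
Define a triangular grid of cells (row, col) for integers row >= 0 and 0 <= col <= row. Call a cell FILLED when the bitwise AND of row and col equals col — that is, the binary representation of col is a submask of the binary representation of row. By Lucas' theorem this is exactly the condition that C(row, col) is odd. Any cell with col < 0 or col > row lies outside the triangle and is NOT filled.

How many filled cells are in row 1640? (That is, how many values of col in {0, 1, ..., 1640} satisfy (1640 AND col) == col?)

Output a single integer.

Answer: 32

Derivation:
1640 in binary = 11001101000
popcount(1640) = number of 1-bits in 11001101000 = 5
A col c satisfies (1640 AND c) == c iff every set bit of c is also set in 1640; each of the 5 set bits of 1640 can independently be on or off in c.
count = 2^5 = 32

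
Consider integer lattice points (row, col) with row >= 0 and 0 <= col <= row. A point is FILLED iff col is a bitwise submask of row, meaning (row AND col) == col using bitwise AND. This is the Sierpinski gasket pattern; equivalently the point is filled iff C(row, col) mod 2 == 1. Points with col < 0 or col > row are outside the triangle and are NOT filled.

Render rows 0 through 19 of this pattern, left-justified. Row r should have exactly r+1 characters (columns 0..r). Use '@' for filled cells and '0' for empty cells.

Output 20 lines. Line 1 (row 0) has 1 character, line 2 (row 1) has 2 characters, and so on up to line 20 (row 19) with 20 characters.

r0=0: @
r1=1: @@
r2=10: @0@
r3=11: @@@@
r4=100: @000@
r5=101: @@00@@
r6=110: @0@0@0@
r7=111: @@@@@@@@
r8=1000: @0000000@
r9=1001: @@000000@@
r10=1010: @0@00000@0@
r11=1011: @@@@0000@@@@
r12=1100: @000@000@000@
r13=1101: @@00@@00@@00@@
r14=1110: @0@0@0@0@0@0@0@
r15=1111: @@@@@@@@@@@@@@@@
r16=10000: @000000000000000@
r17=10001: @@00000000000000@@
r18=10010: @0@0000000000000@0@
r19=10011: @@@@000000000000@@@@

Answer: @
@@
@0@
@@@@
@000@
@@00@@
@0@0@0@
@@@@@@@@
@0000000@
@@000000@@
@0@00000@0@
@@@@0000@@@@
@000@000@000@
@@00@@00@@00@@
@0@0@0@0@0@0@0@
@@@@@@@@@@@@@@@@
@000000000000000@
@@00000000000000@@
@0@0000000000000@0@
@@@@000000000000@@@@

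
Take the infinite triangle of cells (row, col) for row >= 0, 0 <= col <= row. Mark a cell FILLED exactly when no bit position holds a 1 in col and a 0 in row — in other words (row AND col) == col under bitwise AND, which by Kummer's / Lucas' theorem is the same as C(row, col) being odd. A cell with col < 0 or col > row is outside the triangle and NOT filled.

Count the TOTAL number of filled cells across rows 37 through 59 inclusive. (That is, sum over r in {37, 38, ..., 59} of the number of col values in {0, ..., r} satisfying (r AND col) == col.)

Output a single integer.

r37=100101 pc3: +8 =8
r38=100110 pc3: +8 =16
r39=100111 pc4: +16 =32
r40=101000 pc2: +4 =36
r41=101001 pc3: +8 =44
r42=101010 pc3: +8 =52
r43=101011 pc4: +16 =68
r44=101100 pc3: +8 =76
r45=101101 pc4: +16 =92
r46=101110 pc4: +16 =108
r47=101111 pc5: +32 =140
r48=110000 pc2: +4 =144
r49=110001 pc3: +8 =152
r50=110010 pc3: +8 =160
r51=110011 pc4: +16 =176
r52=110100 pc3: +8 =184
r53=110101 pc4: +16 =200
r54=110110 pc4: +16 =216
r55=110111 pc5: +32 =248
r56=111000 pc3: +8 =256
r57=111001 pc4: +16 =272
r58=111010 pc4: +16 =288
r59=111011 pc5: +32 =320

Answer: 320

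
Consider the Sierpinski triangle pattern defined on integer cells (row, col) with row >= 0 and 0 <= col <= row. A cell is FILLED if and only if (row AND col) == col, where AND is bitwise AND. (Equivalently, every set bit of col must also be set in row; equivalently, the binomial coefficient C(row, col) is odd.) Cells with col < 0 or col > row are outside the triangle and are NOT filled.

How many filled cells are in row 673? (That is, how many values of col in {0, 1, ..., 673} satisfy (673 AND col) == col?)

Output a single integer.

673 in binary = 1010100001
popcount(673) = number of 1-bits in 1010100001 = 4
A col c satisfies (673 AND c) == c iff every set bit of c is also set in 673; each of the 4 set bits of 673 can independently be on or off in c.
count = 2^4 = 16

Answer: 16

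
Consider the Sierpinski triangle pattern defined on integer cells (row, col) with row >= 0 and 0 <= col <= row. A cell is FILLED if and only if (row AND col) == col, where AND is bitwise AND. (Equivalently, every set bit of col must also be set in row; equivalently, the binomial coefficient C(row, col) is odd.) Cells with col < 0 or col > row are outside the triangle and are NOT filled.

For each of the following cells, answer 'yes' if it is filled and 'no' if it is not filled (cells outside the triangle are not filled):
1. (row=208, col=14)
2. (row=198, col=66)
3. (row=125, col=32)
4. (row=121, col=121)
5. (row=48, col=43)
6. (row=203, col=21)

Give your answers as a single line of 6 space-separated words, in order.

Answer: no yes yes yes no no

Derivation:
(208,14): row=0b11010000, col=0b1110, row AND col = 0b0 = 0; 0 != 14 -> empty
(198,66): row=0b11000110, col=0b1000010, row AND col = 0b1000010 = 66; 66 == 66 -> filled
(125,32): row=0b1111101, col=0b100000, row AND col = 0b100000 = 32; 32 == 32 -> filled
(121,121): row=0b1111001, col=0b1111001, row AND col = 0b1111001 = 121; 121 == 121 -> filled
(48,43): row=0b110000, col=0b101011, row AND col = 0b100000 = 32; 32 != 43 -> empty
(203,21): row=0b11001011, col=0b10101, row AND col = 0b1 = 1; 1 != 21 -> empty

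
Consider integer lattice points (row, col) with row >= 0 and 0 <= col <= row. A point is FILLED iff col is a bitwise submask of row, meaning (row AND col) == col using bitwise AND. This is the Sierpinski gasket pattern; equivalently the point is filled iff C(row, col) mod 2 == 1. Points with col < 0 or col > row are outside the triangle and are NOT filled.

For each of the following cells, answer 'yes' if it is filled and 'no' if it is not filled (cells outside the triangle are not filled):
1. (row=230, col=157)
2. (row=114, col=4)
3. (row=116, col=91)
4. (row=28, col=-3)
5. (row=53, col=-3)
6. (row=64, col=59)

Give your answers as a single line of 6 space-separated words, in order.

(230,157): row=0b11100110, col=0b10011101, row AND col = 0b10000100 = 132; 132 != 157 -> empty
(114,4): row=0b1110010, col=0b100, row AND col = 0b0 = 0; 0 != 4 -> empty
(116,91): row=0b1110100, col=0b1011011, row AND col = 0b1010000 = 80; 80 != 91 -> empty
(28,-3): col outside [0, 28] -> not filled
(53,-3): col outside [0, 53] -> not filled
(64,59): row=0b1000000, col=0b111011, row AND col = 0b0 = 0; 0 != 59 -> empty

Answer: no no no no no no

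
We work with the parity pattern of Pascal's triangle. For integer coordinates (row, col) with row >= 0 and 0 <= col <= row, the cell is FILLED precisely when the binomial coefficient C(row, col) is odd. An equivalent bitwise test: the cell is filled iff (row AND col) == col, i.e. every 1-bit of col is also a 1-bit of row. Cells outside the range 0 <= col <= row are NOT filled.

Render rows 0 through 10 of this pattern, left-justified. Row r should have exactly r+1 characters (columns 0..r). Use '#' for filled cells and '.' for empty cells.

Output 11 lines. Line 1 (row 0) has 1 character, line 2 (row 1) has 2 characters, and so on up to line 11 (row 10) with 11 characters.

r0=0: #
r1=1: ##
r2=10: #.#
r3=11: ####
r4=100: #...#
r5=101: ##..##
r6=110: #.#.#.#
r7=111: ########
r8=1000: #.......#
r9=1001: ##......##
r10=1010: #.#.....#.#

Answer: #
##
#.#
####
#...#
##..##
#.#.#.#
########
#.......#
##......##
#.#.....#.#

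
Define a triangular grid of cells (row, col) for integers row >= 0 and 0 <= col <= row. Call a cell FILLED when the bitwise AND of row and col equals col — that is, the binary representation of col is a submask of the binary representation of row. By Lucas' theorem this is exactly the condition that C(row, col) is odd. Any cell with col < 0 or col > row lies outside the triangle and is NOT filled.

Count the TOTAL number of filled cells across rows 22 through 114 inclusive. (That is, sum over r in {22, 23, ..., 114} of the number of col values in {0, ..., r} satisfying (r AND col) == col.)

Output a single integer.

Answer: 1468

Derivation:
r22=10110 pc3: +8 =8
r23=10111 pc4: +16 =24
r24=11000 pc2: +4 =28
r25=11001 pc3: +8 =36
r26=11010 pc3: +8 =44
r27=11011 pc4: +16 =60
r28=11100 pc3: +8 =68
r29=11101 pc4: +16 =84
r30=11110 pc4: +16 =100
r31=11111 pc5: +32 =132
r32=100000 pc1: +2 =134
r33=100001 pc2: +4 =138
r34=100010 pc2: +4 =142
r35=100011 pc3: +8 =150
r36=100100 pc2: +4 =154
r37=100101 pc3: +8 =162
r38=100110 pc3: +8 =170
r39=100111 pc4: +16 =186
r40=101000 pc2: +4 =190
r41=101001 pc3: +8 =198
r42=101010 pc3: +8 =206
r43=101011 pc4: +16 =222
r44=101100 pc3: +8 =230
r45=101101 pc4: +16 =246
r46=101110 pc4: +16 =262
r47=101111 pc5: +32 =294
r48=110000 pc2: +4 =298
r49=110001 pc3: +8 =306
r50=110010 pc3: +8 =314
r51=110011 pc4: +16 =330
r52=110100 pc3: +8 =338
r53=110101 pc4: +16 =354
r54=110110 pc4: +16 =370
r55=110111 pc5: +32 =402
r56=111000 pc3: +8 =410
r57=111001 pc4: +16 =426
r58=111010 pc4: +16 =442
r59=111011 pc5: +32 =474
r60=111100 pc4: +16 =490
r61=111101 pc5: +32 =522
r62=111110 pc5: +32 =554
r63=111111 pc6: +64 =618
r64=1000000 pc1: +2 =620
r65=1000001 pc2: +4 =624
r66=1000010 pc2: +4 =628
r67=1000011 pc3: +8 =636
r68=1000100 pc2: +4 =640
r69=1000101 pc3: +8 =648
r70=1000110 pc3: +8 =656
r71=1000111 pc4: +16 =672
r72=1001000 pc2: +4 =676
r73=1001001 pc3: +8 =684
r74=1001010 pc3: +8 =692
r75=1001011 pc4: +16 =708
r76=1001100 pc3: +8 =716
r77=1001101 pc4: +16 =732
r78=1001110 pc4: +16 =748
r79=1001111 pc5: +32 =780
r80=1010000 pc2: +4 =784
r81=1010001 pc3: +8 =792
r82=1010010 pc3: +8 =800
r83=1010011 pc4: +16 =816
r84=1010100 pc3: +8 =824
r85=1010101 pc4: +16 =840
r86=1010110 pc4: +16 =856
r87=1010111 pc5: +32 =888
r88=1011000 pc3: +8 =896
r89=1011001 pc4: +16 =912
r90=1011010 pc4: +16 =928
r91=1011011 pc5: +32 =960
r92=1011100 pc4: +16 =976
r93=1011101 pc5: +32 =1008
r94=1011110 pc5: +32 =1040
r95=1011111 pc6: +64 =1104
r96=1100000 pc2: +4 =1108
r97=1100001 pc3: +8 =1116
r98=1100010 pc3: +8 =1124
r99=1100011 pc4: +16 =1140
r100=1100100 pc3: +8 =1148
r101=1100101 pc4: +16 =1164
r102=1100110 pc4: +16 =1180
r103=1100111 pc5: +32 =1212
r104=1101000 pc3: +8 =1220
r105=1101001 pc4: +16 =1236
r106=1101010 pc4: +16 =1252
r107=1101011 pc5: +32 =1284
r108=1101100 pc4: +16 =1300
r109=1101101 pc5: +32 =1332
r110=1101110 pc5: +32 =1364
r111=1101111 pc6: +64 =1428
r112=1110000 pc3: +8 =1436
r113=1110001 pc4: +16 =1452
r114=1110010 pc4: +16 =1468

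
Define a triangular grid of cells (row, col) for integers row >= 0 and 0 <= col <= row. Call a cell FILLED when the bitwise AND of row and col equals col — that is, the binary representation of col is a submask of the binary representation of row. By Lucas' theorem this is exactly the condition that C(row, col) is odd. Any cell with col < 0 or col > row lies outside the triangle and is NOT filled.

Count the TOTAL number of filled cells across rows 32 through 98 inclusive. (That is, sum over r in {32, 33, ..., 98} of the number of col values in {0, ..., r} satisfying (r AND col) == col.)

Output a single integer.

Answer: 992

Derivation:
r32=100000 pc1: +2 =2
r33=100001 pc2: +4 =6
r34=100010 pc2: +4 =10
r35=100011 pc3: +8 =18
r36=100100 pc2: +4 =22
r37=100101 pc3: +8 =30
r38=100110 pc3: +8 =38
r39=100111 pc4: +16 =54
r40=101000 pc2: +4 =58
r41=101001 pc3: +8 =66
r42=101010 pc3: +8 =74
r43=101011 pc4: +16 =90
r44=101100 pc3: +8 =98
r45=101101 pc4: +16 =114
r46=101110 pc4: +16 =130
r47=101111 pc5: +32 =162
r48=110000 pc2: +4 =166
r49=110001 pc3: +8 =174
r50=110010 pc3: +8 =182
r51=110011 pc4: +16 =198
r52=110100 pc3: +8 =206
r53=110101 pc4: +16 =222
r54=110110 pc4: +16 =238
r55=110111 pc5: +32 =270
r56=111000 pc3: +8 =278
r57=111001 pc4: +16 =294
r58=111010 pc4: +16 =310
r59=111011 pc5: +32 =342
r60=111100 pc4: +16 =358
r61=111101 pc5: +32 =390
r62=111110 pc5: +32 =422
r63=111111 pc6: +64 =486
r64=1000000 pc1: +2 =488
r65=1000001 pc2: +4 =492
r66=1000010 pc2: +4 =496
r67=1000011 pc3: +8 =504
r68=1000100 pc2: +4 =508
r69=1000101 pc3: +8 =516
r70=1000110 pc3: +8 =524
r71=1000111 pc4: +16 =540
r72=1001000 pc2: +4 =544
r73=1001001 pc3: +8 =552
r74=1001010 pc3: +8 =560
r75=1001011 pc4: +16 =576
r76=1001100 pc3: +8 =584
r77=1001101 pc4: +16 =600
r78=1001110 pc4: +16 =616
r79=1001111 pc5: +32 =648
r80=1010000 pc2: +4 =652
r81=1010001 pc3: +8 =660
r82=1010010 pc3: +8 =668
r83=1010011 pc4: +16 =684
r84=1010100 pc3: +8 =692
r85=1010101 pc4: +16 =708
r86=1010110 pc4: +16 =724
r87=1010111 pc5: +32 =756
r88=1011000 pc3: +8 =764
r89=1011001 pc4: +16 =780
r90=1011010 pc4: +16 =796
r91=1011011 pc5: +32 =828
r92=1011100 pc4: +16 =844
r93=1011101 pc5: +32 =876
r94=1011110 pc5: +32 =908
r95=1011111 pc6: +64 =972
r96=1100000 pc2: +4 =976
r97=1100001 pc3: +8 =984
r98=1100010 pc3: +8 =992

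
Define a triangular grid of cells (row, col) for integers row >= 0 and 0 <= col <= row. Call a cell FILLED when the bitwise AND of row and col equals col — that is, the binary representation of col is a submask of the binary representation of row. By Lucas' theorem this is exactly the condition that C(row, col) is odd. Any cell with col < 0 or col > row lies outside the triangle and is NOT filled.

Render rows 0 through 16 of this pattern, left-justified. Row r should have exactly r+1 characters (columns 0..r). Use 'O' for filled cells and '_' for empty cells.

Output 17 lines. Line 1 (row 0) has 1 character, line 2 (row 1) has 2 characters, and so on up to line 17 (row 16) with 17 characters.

Answer: O
OO
O_O
OOOO
O___O
OO__OO
O_O_O_O
OOOOOOOO
O_______O
OO______OO
O_O_____O_O
OOOO____OOOO
O___O___O___O
OO__OO__OO__OO
O_O_O_O_O_O_O_O
OOOOOOOOOOOOOOOO
O_______________O

Derivation:
r0=0: O
r1=1: OO
r2=10: O_O
r3=11: OOOO
r4=100: O___O
r5=101: OO__OO
r6=110: O_O_O_O
r7=111: OOOOOOOO
r8=1000: O_______O
r9=1001: OO______OO
r10=1010: O_O_____O_O
r11=1011: OOOO____OOOO
r12=1100: O___O___O___O
r13=1101: OO__OO__OO__OO
r14=1110: O_O_O_O_O_O_O_O
r15=1111: OOOOOOOOOOOOOOOO
r16=10000: O_______________O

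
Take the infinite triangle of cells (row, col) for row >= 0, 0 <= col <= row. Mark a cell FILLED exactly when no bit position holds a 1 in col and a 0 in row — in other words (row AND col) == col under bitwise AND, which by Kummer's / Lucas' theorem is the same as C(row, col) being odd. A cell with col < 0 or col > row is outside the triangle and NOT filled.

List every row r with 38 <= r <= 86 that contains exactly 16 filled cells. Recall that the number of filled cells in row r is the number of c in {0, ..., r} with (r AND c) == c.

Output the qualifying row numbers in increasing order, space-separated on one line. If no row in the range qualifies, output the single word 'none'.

Answer: 39 43 45 46 51 53 54 57 58 60 71 75 77 78 83 85 86

Derivation:
Row r has 2^popcount(r) filled cells, so we need popcount(r) = log2(16) = 4.
Scan r = 38..86 and keep those with exactly 4 one-bits:
r=38=100110 popcount=3 -> skip
r=39=100111 popcount=4 -> KEEP
r=40=101000 popcount=2 -> skip
r=41=101001 popcount=3 -> skip
r=42=101010 popcount=3 -> skip
r=43=101011 popcount=4 -> KEEP
r=44=101100 popcount=3 -> skip
r=45=101101 popcount=4 -> KEEP
r=46=101110 popcount=4 -> KEEP
r=47=101111 popcount=5 -> skip
r=48=110000 popcount=2 -> skip
r=49=110001 popcount=3 -> skip
r=50=110010 popcount=3 -> skip
r=51=110011 popcount=4 -> KEEP
r=52=110100 popcount=3 -> skip
r=53=110101 popcount=4 -> KEEP
r=54=110110 popcount=4 -> KEEP
r=55=110111 popcount=5 -> skip
r=56=111000 popcount=3 -> skip
r=57=111001 popcount=4 -> KEEP
r=58=111010 popcount=4 -> KEEP
r=59=111011 popcount=5 -> skip
r=60=111100 popcount=4 -> KEEP
r=61=111101 popcount=5 -> skip
r=62=111110 popcount=5 -> skip
r=63=111111 popcount=6 -> skip
r=64=1000000 popcount=1 -> skip
r=65=1000001 popcount=2 -> skip
r=66=1000010 popcount=2 -> skip
r=67=1000011 popcount=3 -> skip
r=68=1000100 popcount=2 -> skip
r=69=1000101 popcount=3 -> skip
r=70=1000110 popcount=3 -> skip
r=71=1000111 popcount=4 -> KEEP
r=72=1001000 popcount=2 -> skip
r=73=1001001 popcount=3 -> skip
r=74=1001010 popcount=3 -> skip
r=75=1001011 popcount=4 -> KEEP
r=76=1001100 popcount=3 -> skip
r=77=1001101 popcount=4 -> KEEP
r=78=1001110 popcount=4 -> KEEP
r=79=1001111 popcount=5 -> skip
r=80=1010000 popcount=2 -> skip
r=81=1010001 popcount=3 -> skip
r=82=1010010 popcount=3 -> skip
r=83=1010011 popcount=4 -> KEEP
r=84=1010100 popcount=3 -> skip
r=85=1010101 popcount=4 -> KEEP
r=86=1010110 popcount=4 -> KEEP
Kept rows: 39 43 45 46 51 53 54 57 58 60 71 75 77 78 83 85 86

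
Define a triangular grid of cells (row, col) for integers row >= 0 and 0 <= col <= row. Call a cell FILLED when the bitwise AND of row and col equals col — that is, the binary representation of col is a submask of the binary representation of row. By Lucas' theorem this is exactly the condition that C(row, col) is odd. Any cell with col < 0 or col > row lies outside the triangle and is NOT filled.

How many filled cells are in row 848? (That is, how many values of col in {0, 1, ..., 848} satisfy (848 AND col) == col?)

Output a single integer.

Answer: 16

Derivation:
848 in binary = 1101010000
popcount(848) = number of 1-bits in 1101010000 = 4
A col c satisfies (848 AND c) == c iff every set bit of c is also set in 848; each of the 4 set bits of 848 can independently be on or off in c.
count = 2^4 = 16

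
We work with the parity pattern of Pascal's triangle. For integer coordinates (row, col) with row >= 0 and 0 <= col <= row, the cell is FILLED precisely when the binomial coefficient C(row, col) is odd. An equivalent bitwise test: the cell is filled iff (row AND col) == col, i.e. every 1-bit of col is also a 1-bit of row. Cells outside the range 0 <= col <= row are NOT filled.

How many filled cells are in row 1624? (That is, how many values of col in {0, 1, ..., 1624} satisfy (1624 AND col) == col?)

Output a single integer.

1624 in binary = 11001011000
popcount(1624) = number of 1-bits in 11001011000 = 5
A col c satisfies (1624 AND c) == c iff every set bit of c is also set in 1624; each of the 5 set bits of 1624 can independently be on or off in c.
count = 2^5 = 32

Answer: 32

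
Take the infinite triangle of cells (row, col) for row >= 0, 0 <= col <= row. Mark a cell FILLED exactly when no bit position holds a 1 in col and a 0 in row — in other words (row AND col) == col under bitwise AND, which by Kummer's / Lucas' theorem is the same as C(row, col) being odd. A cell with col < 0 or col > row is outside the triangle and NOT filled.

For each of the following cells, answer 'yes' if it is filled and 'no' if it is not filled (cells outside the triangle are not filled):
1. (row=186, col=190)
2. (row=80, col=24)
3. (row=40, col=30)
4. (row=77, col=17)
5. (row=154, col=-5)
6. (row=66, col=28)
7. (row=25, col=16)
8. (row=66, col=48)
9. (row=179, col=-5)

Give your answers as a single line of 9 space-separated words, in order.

(186,190): col outside [0, 186] -> not filled
(80,24): row=0b1010000, col=0b11000, row AND col = 0b10000 = 16; 16 != 24 -> empty
(40,30): row=0b101000, col=0b11110, row AND col = 0b1000 = 8; 8 != 30 -> empty
(77,17): row=0b1001101, col=0b10001, row AND col = 0b1 = 1; 1 != 17 -> empty
(154,-5): col outside [0, 154] -> not filled
(66,28): row=0b1000010, col=0b11100, row AND col = 0b0 = 0; 0 != 28 -> empty
(25,16): row=0b11001, col=0b10000, row AND col = 0b10000 = 16; 16 == 16 -> filled
(66,48): row=0b1000010, col=0b110000, row AND col = 0b0 = 0; 0 != 48 -> empty
(179,-5): col outside [0, 179] -> not filled

Answer: no no no no no no yes no no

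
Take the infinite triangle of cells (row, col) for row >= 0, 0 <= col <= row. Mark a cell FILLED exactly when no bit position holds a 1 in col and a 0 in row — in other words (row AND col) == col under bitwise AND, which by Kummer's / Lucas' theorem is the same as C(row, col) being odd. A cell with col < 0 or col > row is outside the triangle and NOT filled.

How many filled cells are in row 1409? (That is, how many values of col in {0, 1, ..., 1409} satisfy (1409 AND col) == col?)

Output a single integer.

Answer: 16

Derivation:
1409 in binary = 10110000001
popcount(1409) = number of 1-bits in 10110000001 = 4
A col c satisfies (1409 AND c) == c iff every set bit of c is also set in 1409; each of the 4 set bits of 1409 can independently be on or off in c.
count = 2^4 = 16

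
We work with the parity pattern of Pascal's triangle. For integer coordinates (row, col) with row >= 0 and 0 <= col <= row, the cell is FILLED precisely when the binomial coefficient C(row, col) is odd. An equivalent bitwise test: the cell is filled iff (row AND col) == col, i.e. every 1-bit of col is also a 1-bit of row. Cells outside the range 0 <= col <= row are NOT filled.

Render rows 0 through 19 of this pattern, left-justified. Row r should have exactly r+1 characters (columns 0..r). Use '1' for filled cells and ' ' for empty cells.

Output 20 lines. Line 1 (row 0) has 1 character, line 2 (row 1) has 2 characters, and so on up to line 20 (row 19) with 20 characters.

Answer: 1
11
1 1
1111
1   1
11  11
1 1 1 1
11111111
1       1
11      11
1 1     1 1
1111    1111
1   1   1   1
11  11  11  11
1 1 1 1 1 1 1 1
1111111111111111
1               1
11              11
1 1             1 1
1111            1111

Derivation:
r0=0: 1
r1=1: 11
r2=10: 1 1
r3=11: 1111
r4=100: 1   1
r5=101: 11  11
r6=110: 1 1 1 1
r7=111: 11111111
r8=1000: 1       1
r9=1001: 11      11
r10=1010: 1 1     1 1
r11=1011: 1111    1111
r12=1100: 1   1   1   1
r13=1101: 11  11  11  11
r14=1110: 1 1 1 1 1 1 1 1
r15=1111: 1111111111111111
r16=10000: 1               1
r17=10001: 11              11
r18=10010: 1 1             1 1
r19=10011: 1111            1111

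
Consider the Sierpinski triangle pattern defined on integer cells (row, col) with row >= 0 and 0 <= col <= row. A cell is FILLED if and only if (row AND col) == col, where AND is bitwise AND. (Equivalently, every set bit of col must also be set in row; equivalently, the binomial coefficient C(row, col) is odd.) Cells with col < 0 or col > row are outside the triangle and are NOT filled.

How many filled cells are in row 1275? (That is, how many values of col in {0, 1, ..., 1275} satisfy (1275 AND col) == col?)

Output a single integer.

Answer: 256

Derivation:
1275 in binary = 10011111011
popcount(1275) = number of 1-bits in 10011111011 = 8
A col c satisfies (1275 AND c) == c iff every set bit of c is also set in 1275; each of the 8 set bits of 1275 can independently be on or off in c.
count = 2^8 = 256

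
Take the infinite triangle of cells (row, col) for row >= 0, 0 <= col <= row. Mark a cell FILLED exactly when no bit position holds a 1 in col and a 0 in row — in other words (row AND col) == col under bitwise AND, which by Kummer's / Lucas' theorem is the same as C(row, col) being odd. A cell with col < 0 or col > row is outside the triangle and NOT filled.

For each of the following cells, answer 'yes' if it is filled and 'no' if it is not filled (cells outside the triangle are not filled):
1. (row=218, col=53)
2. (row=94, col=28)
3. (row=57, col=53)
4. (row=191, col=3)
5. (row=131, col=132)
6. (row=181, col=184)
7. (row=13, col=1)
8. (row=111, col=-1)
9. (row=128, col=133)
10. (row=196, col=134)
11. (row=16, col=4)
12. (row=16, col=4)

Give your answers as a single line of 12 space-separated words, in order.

(218,53): row=0b11011010, col=0b110101, row AND col = 0b10000 = 16; 16 != 53 -> empty
(94,28): row=0b1011110, col=0b11100, row AND col = 0b11100 = 28; 28 == 28 -> filled
(57,53): row=0b111001, col=0b110101, row AND col = 0b110001 = 49; 49 != 53 -> empty
(191,3): row=0b10111111, col=0b11, row AND col = 0b11 = 3; 3 == 3 -> filled
(131,132): col outside [0, 131] -> not filled
(181,184): col outside [0, 181] -> not filled
(13,1): row=0b1101, col=0b1, row AND col = 0b1 = 1; 1 == 1 -> filled
(111,-1): col outside [0, 111] -> not filled
(128,133): col outside [0, 128] -> not filled
(196,134): row=0b11000100, col=0b10000110, row AND col = 0b10000100 = 132; 132 != 134 -> empty
(16,4): row=0b10000, col=0b100, row AND col = 0b0 = 0; 0 != 4 -> empty
(16,4): row=0b10000, col=0b100, row AND col = 0b0 = 0; 0 != 4 -> empty

Answer: no yes no yes no no yes no no no no no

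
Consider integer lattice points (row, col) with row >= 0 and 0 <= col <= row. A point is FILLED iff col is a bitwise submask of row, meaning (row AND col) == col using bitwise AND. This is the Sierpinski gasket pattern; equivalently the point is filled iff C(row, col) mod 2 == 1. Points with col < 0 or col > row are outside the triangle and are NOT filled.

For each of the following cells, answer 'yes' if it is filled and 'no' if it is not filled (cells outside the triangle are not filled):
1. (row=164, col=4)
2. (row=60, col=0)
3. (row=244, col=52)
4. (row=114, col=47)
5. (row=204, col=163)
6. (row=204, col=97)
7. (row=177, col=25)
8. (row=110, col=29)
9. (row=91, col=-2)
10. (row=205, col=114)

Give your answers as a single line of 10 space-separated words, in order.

Answer: yes yes yes no no no no no no no

Derivation:
(164,4): row=0b10100100, col=0b100, row AND col = 0b100 = 4; 4 == 4 -> filled
(60,0): row=0b111100, col=0b0, row AND col = 0b0 = 0; 0 == 0 -> filled
(244,52): row=0b11110100, col=0b110100, row AND col = 0b110100 = 52; 52 == 52 -> filled
(114,47): row=0b1110010, col=0b101111, row AND col = 0b100010 = 34; 34 != 47 -> empty
(204,163): row=0b11001100, col=0b10100011, row AND col = 0b10000000 = 128; 128 != 163 -> empty
(204,97): row=0b11001100, col=0b1100001, row AND col = 0b1000000 = 64; 64 != 97 -> empty
(177,25): row=0b10110001, col=0b11001, row AND col = 0b10001 = 17; 17 != 25 -> empty
(110,29): row=0b1101110, col=0b11101, row AND col = 0b1100 = 12; 12 != 29 -> empty
(91,-2): col outside [0, 91] -> not filled
(205,114): row=0b11001101, col=0b1110010, row AND col = 0b1000000 = 64; 64 != 114 -> empty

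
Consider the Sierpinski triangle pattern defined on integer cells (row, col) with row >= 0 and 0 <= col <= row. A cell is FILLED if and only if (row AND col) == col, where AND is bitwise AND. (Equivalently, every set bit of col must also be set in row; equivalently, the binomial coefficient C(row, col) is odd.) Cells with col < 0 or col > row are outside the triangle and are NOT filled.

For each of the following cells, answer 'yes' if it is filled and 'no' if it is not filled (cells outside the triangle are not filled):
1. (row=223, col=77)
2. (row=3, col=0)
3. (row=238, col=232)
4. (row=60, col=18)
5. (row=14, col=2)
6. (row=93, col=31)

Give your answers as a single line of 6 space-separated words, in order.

(223,77): row=0b11011111, col=0b1001101, row AND col = 0b1001101 = 77; 77 == 77 -> filled
(3,0): row=0b11, col=0b0, row AND col = 0b0 = 0; 0 == 0 -> filled
(238,232): row=0b11101110, col=0b11101000, row AND col = 0b11101000 = 232; 232 == 232 -> filled
(60,18): row=0b111100, col=0b10010, row AND col = 0b10000 = 16; 16 != 18 -> empty
(14,2): row=0b1110, col=0b10, row AND col = 0b10 = 2; 2 == 2 -> filled
(93,31): row=0b1011101, col=0b11111, row AND col = 0b11101 = 29; 29 != 31 -> empty

Answer: yes yes yes no yes no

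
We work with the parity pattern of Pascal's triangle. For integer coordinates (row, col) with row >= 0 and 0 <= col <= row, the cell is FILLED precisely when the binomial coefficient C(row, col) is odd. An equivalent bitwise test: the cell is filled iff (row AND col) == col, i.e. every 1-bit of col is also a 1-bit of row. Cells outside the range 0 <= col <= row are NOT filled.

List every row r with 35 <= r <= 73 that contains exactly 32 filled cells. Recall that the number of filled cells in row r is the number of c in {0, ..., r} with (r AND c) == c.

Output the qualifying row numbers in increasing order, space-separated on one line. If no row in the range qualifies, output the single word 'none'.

Answer: 47 55 59 61 62

Derivation:
Row r has 2^popcount(r) filled cells, so we need popcount(r) = log2(32) = 5.
Scan r = 35..73 and keep those with exactly 5 one-bits:
r=35=100011 popcount=3 -> skip
r=36=100100 popcount=2 -> skip
r=37=100101 popcount=3 -> skip
r=38=100110 popcount=3 -> skip
r=39=100111 popcount=4 -> skip
r=40=101000 popcount=2 -> skip
r=41=101001 popcount=3 -> skip
r=42=101010 popcount=3 -> skip
r=43=101011 popcount=4 -> skip
r=44=101100 popcount=3 -> skip
r=45=101101 popcount=4 -> skip
r=46=101110 popcount=4 -> skip
r=47=101111 popcount=5 -> KEEP
r=48=110000 popcount=2 -> skip
r=49=110001 popcount=3 -> skip
r=50=110010 popcount=3 -> skip
r=51=110011 popcount=4 -> skip
r=52=110100 popcount=3 -> skip
r=53=110101 popcount=4 -> skip
r=54=110110 popcount=4 -> skip
r=55=110111 popcount=5 -> KEEP
r=56=111000 popcount=3 -> skip
r=57=111001 popcount=4 -> skip
r=58=111010 popcount=4 -> skip
r=59=111011 popcount=5 -> KEEP
r=60=111100 popcount=4 -> skip
r=61=111101 popcount=5 -> KEEP
r=62=111110 popcount=5 -> KEEP
r=63=111111 popcount=6 -> skip
r=64=1000000 popcount=1 -> skip
r=65=1000001 popcount=2 -> skip
r=66=1000010 popcount=2 -> skip
r=67=1000011 popcount=3 -> skip
r=68=1000100 popcount=2 -> skip
r=69=1000101 popcount=3 -> skip
r=70=1000110 popcount=3 -> skip
r=71=1000111 popcount=4 -> skip
r=72=1001000 popcount=2 -> skip
r=73=1001001 popcount=3 -> skip
Kept rows: 47 55 59 61 62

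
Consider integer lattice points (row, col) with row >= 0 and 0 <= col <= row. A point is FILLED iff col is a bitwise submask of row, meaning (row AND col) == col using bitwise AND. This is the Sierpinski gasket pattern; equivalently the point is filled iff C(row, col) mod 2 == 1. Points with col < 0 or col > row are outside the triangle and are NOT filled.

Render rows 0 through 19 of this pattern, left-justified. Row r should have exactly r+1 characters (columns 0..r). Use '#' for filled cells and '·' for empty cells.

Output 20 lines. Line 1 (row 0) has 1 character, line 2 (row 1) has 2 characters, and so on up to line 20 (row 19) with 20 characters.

r0=0: #
r1=1: ##
r2=10: #·#
r3=11: ####
r4=100: #···#
r5=101: ##··##
r6=110: #·#·#·#
r7=111: ########
r8=1000: #·······#
r9=1001: ##······##
r10=1010: #·#·····#·#
r11=1011: ####····####
r12=1100: #···#···#···#
r13=1101: ##··##··##··##
r14=1110: #·#·#·#·#·#·#·#
r15=1111: ################
r16=10000: #···············#
r17=10001: ##··············##
r18=10010: #·#·············#·#
r19=10011: ####············####

Answer: #
##
#·#
####
#···#
##··##
#·#·#·#
########
#·······#
##······##
#·#·····#·#
####····####
#···#···#···#
##··##··##··##
#·#·#·#·#·#·#·#
################
#···············#
##··············##
#·#·············#·#
####············####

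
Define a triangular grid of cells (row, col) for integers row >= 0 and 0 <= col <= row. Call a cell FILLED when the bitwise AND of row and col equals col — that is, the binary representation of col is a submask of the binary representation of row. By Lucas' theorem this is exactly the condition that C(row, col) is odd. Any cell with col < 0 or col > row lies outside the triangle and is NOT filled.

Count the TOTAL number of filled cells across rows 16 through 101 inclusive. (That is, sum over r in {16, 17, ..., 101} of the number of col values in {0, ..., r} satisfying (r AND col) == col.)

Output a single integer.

Answer: 1194

Derivation:
r16=10000 pc1: +2 =2
r17=10001 pc2: +4 =6
r18=10010 pc2: +4 =10
r19=10011 pc3: +8 =18
r20=10100 pc2: +4 =22
r21=10101 pc3: +8 =30
r22=10110 pc3: +8 =38
r23=10111 pc4: +16 =54
r24=11000 pc2: +4 =58
r25=11001 pc3: +8 =66
r26=11010 pc3: +8 =74
r27=11011 pc4: +16 =90
r28=11100 pc3: +8 =98
r29=11101 pc4: +16 =114
r30=11110 pc4: +16 =130
r31=11111 pc5: +32 =162
r32=100000 pc1: +2 =164
r33=100001 pc2: +4 =168
r34=100010 pc2: +4 =172
r35=100011 pc3: +8 =180
r36=100100 pc2: +4 =184
r37=100101 pc3: +8 =192
r38=100110 pc3: +8 =200
r39=100111 pc4: +16 =216
r40=101000 pc2: +4 =220
r41=101001 pc3: +8 =228
r42=101010 pc3: +8 =236
r43=101011 pc4: +16 =252
r44=101100 pc3: +8 =260
r45=101101 pc4: +16 =276
r46=101110 pc4: +16 =292
r47=101111 pc5: +32 =324
r48=110000 pc2: +4 =328
r49=110001 pc3: +8 =336
r50=110010 pc3: +8 =344
r51=110011 pc4: +16 =360
r52=110100 pc3: +8 =368
r53=110101 pc4: +16 =384
r54=110110 pc4: +16 =400
r55=110111 pc5: +32 =432
r56=111000 pc3: +8 =440
r57=111001 pc4: +16 =456
r58=111010 pc4: +16 =472
r59=111011 pc5: +32 =504
r60=111100 pc4: +16 =520
r61=111101 pc5: +32 =552
r62=111110 pc5: +32 =584
r63=111111 pc6: +64 =648
r64=1000000 pc1: +2 =650
r65=1000001 pc2: +4 =654
r66=1000010 pc2: +4 =658
r67=1000011 pc3: +8 =666
r68=1000100 pc2: +4 =670
r69=1000101 pc3: +8 =678
r70=1000110 pc3: +8 =686
r71=1000111 pc4: +16 =702
r72=1001000 pc2: +4 =706
r73=1001001 pc3: +8 =714
r74=1001010 pc3: +8 =722
r75=1001011 pc4: +16 =738
r76=1001100 pc3: +8 =746
r77=1001101 pc4: +16 =762
r78=1001110 pc4: +16 =778
r79=1001111 pc5: +32 =810
r80=1010000 pc2: +4 =814
r81=1010001 pc3: +8 =822
r82=1010010 pc3: +8 =830
r83=1010011 pc4: +16 =846
r84=1010100 pc3: +8 =854
r85=1010101 pc4: +16 =870
r86=1010110 pc4: +16 =886
r87=1010111 pc5: +32 =918
r88=1011000 pc3: +8 =926
r89=1011001 pc4: +16 =942
r90=1011010 pc4: +16 =958
r91=1011011 pc5: +32 =990
r92=1011100 pc4: +16 =1006
r93=1011101 pc5: +32 =1038
r94=1011110 pc5: +32 =1070
r95=1011111 pc6: +64 =1134
r96=1100000 pc2: +4 =1138
r97=1100001 pc3: +8 =1146
r98=1100010 pc3: +8 =1154
r99=1100011 pc4: +16 =1170
r100=1100100 pc3: +8 =1178
r101=1100101 pc4: +16 =1194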